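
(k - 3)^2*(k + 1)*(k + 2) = k^4 - 3*k^3 - 7*k^2 + 15*k + 18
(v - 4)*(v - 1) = v^2 - 5*v + 4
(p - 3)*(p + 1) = p^2 - 2*p - 3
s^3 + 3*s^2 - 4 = (s - 1)*(s + 2)^2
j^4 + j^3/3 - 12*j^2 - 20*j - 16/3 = (j - 4)*(j + 1/3)*(j + 2)^2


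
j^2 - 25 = (j - 5)*(j + 5)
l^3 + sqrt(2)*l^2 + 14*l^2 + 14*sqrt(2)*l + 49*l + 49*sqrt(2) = (l + 7)^2*(l + sqrt(2))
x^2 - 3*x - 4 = (x - 4)*(x + 1)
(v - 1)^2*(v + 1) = v^3 - v^2 - v + 1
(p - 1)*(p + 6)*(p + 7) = p^3 + 12*p^2 + 29*p - 42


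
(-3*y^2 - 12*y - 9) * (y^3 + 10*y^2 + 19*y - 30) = -3*y^5 - 42*y^4 - 186*y^3 - 228*y^2 + 189*y + 270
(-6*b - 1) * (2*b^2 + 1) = -12*b^3 - 2*b^2 - 6*b - 1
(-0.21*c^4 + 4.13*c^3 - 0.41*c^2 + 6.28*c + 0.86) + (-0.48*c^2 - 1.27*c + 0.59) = -0.21*c^4 + 4.13*c^3 - 0.89*c^2 + 5.01*c + 1.45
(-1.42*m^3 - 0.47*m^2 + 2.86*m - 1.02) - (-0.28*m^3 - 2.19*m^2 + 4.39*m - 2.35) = -1.14*m^3 + 1.72*m^2 - 1.53*m + 1.33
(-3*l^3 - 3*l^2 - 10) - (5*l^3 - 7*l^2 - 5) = -8*l^3 + 4*l^2 - 5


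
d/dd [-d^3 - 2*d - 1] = -3*d^2 - 2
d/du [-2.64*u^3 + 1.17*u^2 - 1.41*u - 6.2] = -7.92*u^2 + 2.34*u - 1.41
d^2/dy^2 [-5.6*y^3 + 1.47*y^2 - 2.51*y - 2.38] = 2.94 - 33.6*y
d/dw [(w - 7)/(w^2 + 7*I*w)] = (-w^2 + 14*w + 49*I)/(w^2*(w^2 + 14*I*w - 49))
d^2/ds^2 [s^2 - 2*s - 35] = 2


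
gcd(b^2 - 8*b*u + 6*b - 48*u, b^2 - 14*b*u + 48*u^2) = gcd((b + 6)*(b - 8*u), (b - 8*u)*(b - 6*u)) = -b + 8*u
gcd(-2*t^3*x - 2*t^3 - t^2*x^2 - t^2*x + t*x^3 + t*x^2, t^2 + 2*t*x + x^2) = t + x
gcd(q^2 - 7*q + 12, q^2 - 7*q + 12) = q^2 - 7*q + 12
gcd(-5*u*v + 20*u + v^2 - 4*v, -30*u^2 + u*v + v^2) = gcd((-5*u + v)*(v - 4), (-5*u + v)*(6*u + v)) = 5*u - v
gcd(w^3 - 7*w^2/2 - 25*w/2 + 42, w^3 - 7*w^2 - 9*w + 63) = w - 3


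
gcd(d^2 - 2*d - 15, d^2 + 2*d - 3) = d + 3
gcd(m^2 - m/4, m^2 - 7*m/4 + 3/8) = m - 1/4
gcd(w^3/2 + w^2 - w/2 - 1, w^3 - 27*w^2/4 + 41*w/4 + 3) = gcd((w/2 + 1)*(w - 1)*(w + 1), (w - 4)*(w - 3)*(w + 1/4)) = 1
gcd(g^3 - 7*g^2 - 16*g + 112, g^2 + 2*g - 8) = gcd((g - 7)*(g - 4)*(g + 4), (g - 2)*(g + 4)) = g + 4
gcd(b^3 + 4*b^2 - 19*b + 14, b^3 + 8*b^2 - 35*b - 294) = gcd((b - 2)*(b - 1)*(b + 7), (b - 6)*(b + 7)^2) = b + 7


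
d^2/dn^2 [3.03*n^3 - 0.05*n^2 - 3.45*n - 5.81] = 18.18*n - 0.1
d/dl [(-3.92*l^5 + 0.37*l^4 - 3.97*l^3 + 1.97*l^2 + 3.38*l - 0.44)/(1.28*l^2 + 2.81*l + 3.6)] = (-15.0528*l^6 - 43.1136*l^5 - 72.5225*l^4 - 16.9834*l^3 - 41.6667*l^2 + 15.3104*l + 13.4044)/(1.6384*l^4 + 7.1936*l^3 + 17.1121*l^2 + 20.232*l + 12.96)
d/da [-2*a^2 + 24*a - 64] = 24 - 4*a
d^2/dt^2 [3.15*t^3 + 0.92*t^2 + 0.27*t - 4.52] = 18.9*t + 1.84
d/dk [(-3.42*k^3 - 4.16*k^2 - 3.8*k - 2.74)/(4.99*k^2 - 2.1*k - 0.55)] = (-17.0658*k^4 + 14.364*k^3 + 33.341*k^2 + 31.9212*k - 3.664)/(24.9001*k^4 - 20.958*k^3 - 1.079*k^2 + 2.31*k + 0.3025)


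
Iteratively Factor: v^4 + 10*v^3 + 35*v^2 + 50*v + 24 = (v + 4)*(v^3 + 6*v^2 + 11*v + 6) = (v + 2)*(v + 4)*(v^2 + 4*v + 3) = (v + 1)*(v + 2)*(v + 4)*(v + 3)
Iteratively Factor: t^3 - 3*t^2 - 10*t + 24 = (t - 4)*(t^2 + t - 6) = (t - 4)*(t + 3)*(t - 2)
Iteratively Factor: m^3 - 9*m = (m + 3)*(m^2 - 3*m) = (m - 3)*(m + 3)*(m)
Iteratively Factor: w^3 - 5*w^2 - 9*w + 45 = (w - 5)*(w^2 - 9) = (w - 5)*(w + 3)*(w - 3)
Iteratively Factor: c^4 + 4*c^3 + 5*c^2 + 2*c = (c + 1)*(c^3 + 3*c^2 + 2*c) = (c + 1)^2*(c^2 + 2*c) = (c + 1)^2*(c + 2)*(c)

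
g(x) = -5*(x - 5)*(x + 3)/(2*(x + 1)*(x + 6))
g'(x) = 5*(x - 5)*(x + 3)/(2*(x + 1)*(x + 6)^2) - 5*(x - 5)/(2*(x + 1)*(x + 6)) + 5*(x - 5)*(x + 3)/(2*(x + 1)^2*(x + 6)) - 5*(x + 3)/(2*(x + 1)*(x + 6)) = 15*(-3*x^2 - 14*x - 31)/(2*(x^4 + 14*x^3 + 61*x^2 + 84*x + 36))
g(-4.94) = 11.54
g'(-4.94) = -15.07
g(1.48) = 2.13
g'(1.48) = -1.27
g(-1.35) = -16.09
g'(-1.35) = -49.74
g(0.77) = 3.33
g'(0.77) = -2.28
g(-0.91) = 67.41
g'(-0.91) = -741.38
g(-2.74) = -0.89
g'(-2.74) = -3.53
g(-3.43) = 1.45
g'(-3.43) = -3.51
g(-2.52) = -1.71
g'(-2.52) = -3.96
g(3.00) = 0.83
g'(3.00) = -0.58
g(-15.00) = -4.76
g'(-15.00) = -0.23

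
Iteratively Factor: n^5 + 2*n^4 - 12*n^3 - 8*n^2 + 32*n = (n - 2)*(n^4 + 4*n^3 - 4*n^2 - 16*n) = (n - 2)*(n + 2)*(n^3 + 2*n^2 - 8*n) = n*(n - 2)*(n + 2)*(n^2 + 2*n - 8) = n*(n - 2)^2*(n + 2)*(n + 4)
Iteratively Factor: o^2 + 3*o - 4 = (o - 1)*(o + 4)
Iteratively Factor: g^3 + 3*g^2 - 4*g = (g + 4)*(g^2 - g) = g*(g + 4)*(g - 1)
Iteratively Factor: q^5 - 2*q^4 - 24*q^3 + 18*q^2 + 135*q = (q + 3)*(q^4 - 5*q^3 - 9*q^2 + 45*q) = (q - 5)*(q + 3)*(q^3 - 9*q) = (q - 5)*(q + 3)^2*(q^2 - 3*q) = q*(q - 5)*(q + 3)^2*(q - 3)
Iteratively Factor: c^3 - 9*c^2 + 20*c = (c - 4)*(c^2 - 5*c) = c*(c - 4)*(c - 5)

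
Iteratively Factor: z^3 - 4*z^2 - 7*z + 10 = (z - 1)*(z^2 - 3*z - 10) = (z - 1)*(z + 2)*(z - 5)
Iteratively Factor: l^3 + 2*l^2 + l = (l + 1)*(l^2 + l) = l*(l + 1)*(l + 1)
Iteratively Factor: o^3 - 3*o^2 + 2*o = (o)*(o^2 - 3*o + 2) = o*(o - 1)*(o - 2)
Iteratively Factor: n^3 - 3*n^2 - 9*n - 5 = (n - 5)*(n^2 + 2*n + 1) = (n - 5)*(n + 1)*(n + 1)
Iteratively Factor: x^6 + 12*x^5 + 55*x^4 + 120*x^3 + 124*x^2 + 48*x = (x + 2)*(x^5 + 10*x^4 + 35*x^3 + 50*x^2 + 24*x) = (x + 1)*(x + 2)*(x^4 + 9*x^3 + 26*x^2 + 24*x) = (x + 1)*(x + 2)*(x + 3)*(x^3 + 6*x^2 + 8*x) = (x + 1)*(x + 2)*(x + 3)*(x + 4)*(x^2 + 2*x) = x*(x + 1)*(x + 2)*(x + 3)*(x + 4)*(x + 2)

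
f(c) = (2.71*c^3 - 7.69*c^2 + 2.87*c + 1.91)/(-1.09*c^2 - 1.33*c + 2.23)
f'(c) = (2.18*c + 1.33)*(2.71*c^3 - 7.69*c^2 + 2.87*c + 1.91)/(-1.09*c^2 - 1.33*c + 2.23)^2 + (8.13*c^2 - 15.38*c + 2.87)/(-1.09*c^2 - 1.33*c + 2.23)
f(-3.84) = 31.59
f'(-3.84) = 4.65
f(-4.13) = 30.55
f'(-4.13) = 2.70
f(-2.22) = 380.29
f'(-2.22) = 6641.46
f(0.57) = 1.39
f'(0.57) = 0.28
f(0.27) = 1.22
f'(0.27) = 0.92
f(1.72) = 0.64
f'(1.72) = -1.14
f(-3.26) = 36.48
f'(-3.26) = 14.21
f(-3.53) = 33.53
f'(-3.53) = 8.26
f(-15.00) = 48.94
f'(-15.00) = -2.36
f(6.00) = -7.28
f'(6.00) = -2.19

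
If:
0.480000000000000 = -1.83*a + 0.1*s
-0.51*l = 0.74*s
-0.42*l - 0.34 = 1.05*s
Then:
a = -0.30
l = 1.12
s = -0.77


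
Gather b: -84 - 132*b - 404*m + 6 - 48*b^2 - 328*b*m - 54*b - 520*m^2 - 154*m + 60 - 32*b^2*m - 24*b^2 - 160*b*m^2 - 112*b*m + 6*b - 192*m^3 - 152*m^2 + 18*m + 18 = b^2*(-32*m - 72) + b*(-160*m^2 - 440*m - 180) - 192*m^3 - 672*m^2 - 540*m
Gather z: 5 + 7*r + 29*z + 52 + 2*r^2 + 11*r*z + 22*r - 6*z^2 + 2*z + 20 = 2*r^2 + 29*r - 6*z^2 + z*(11*r + 31) + 77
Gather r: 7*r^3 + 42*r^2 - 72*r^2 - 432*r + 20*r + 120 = 7*r^3 - 30*r^2 - 412*r + 120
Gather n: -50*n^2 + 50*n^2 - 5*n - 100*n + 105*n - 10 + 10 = 0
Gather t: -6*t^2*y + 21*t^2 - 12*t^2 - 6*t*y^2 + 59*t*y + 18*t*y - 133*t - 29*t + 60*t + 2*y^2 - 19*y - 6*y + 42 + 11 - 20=t^2*(9 - 6*y) + t*(-6*y^2 + 77*y - 102) + 2*y^2 - 25*y + 33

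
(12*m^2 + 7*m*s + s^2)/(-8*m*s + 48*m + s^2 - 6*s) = (12*m^2 + 7*m*s + s^2)/(-8*m*s + 48*m + s^2 - 6*s)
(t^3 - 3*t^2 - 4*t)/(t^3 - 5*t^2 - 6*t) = (t - 4)/(t - 6)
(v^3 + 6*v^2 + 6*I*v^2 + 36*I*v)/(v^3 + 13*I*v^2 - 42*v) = (v + 6)/(v + 7*I)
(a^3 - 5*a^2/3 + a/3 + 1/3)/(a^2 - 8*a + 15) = (3*a^3 - 5*a^2 + a + 1)/(3*(a^2 - 8*a + 15))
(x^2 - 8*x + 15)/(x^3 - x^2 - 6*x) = (x - 5)/(x*(x + 2))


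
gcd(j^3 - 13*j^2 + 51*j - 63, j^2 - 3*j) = j - 3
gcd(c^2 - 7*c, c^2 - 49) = c - 7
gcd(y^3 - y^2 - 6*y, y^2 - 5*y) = y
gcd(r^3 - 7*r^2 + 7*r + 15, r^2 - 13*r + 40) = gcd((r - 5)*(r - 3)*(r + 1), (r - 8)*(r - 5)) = r - 5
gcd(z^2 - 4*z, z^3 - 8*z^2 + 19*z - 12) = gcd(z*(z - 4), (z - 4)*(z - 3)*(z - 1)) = z - 4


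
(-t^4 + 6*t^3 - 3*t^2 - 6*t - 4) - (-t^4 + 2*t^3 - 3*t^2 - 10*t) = 4*t^3 + 4*t - 4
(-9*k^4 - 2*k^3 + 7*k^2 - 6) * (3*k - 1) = -27*k^5 + 3*k^4 + 23*k^3 - 7*k^2 - 18*k + 6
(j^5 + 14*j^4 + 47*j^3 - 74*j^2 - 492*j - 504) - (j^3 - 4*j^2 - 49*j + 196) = j^5 + 14*j^4 + 46*j^3 - 70*j^2 - 443*j - 700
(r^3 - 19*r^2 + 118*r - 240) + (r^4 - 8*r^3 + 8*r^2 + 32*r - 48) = r^4 - 7*r^3 - 11*r^2 + 150*r - 288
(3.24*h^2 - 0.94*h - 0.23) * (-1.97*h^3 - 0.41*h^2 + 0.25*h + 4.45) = -6.3828*h^5 + 0.5234*h^4 + 1.6485*h^3 + 14.2773*h^2 - 4.2405*h - 1.0235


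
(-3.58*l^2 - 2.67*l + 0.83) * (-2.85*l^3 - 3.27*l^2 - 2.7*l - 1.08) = 10.203*l^5 + 19.3161*l^4 + 16.0314*l^3 + 8.3613*l^2 + 0.6426*l - 0.8964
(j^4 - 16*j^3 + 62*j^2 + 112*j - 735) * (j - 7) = j^5 - 23*j^4 + 174*j^3 - 322*j^2 - 1519*j + 5145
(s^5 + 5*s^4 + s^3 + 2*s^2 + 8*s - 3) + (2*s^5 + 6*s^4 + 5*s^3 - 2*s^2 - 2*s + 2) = 3*s^5 + 11*s^4 + 6*s^3 + 6*s - 1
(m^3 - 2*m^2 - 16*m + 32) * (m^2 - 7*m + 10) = m^5 - 9*m^4 + 8*m^3 + 124*m^2 - 384*m + 320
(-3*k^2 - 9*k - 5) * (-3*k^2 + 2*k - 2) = 9*k^4 + 21*k^3 + 3*k^2 + 8*k + 10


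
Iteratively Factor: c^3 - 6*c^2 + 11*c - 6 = (c - 1)*(c^2 - 5*c + 6) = (c - 3)*(c - 1)*(c - 2)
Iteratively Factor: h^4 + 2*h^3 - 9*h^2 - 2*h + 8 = (h - 1)*(h^3 + 3*h^2 - 6*h - 8) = (h - 2)*(h - 1)*(h^2 + 5*h + 4) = (h - 2)*(h - 1)*(h + 4)*(h + 1)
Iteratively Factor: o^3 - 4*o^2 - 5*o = (o)*(o^2 - 4*o - 5) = o*(o - 5)*(o + 1)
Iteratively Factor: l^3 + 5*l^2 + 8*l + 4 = (l + 2)*(l^2 + 3*l + 2) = (l + 1)*(l + 2)*(l + 2)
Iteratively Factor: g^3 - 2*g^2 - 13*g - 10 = (g + 1)*(g^2 - 3*g - 10) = (g - 5)*(g + 1)*(g + 2)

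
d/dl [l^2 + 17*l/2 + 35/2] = 2*l + 17/2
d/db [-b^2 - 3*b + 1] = -2*b - 3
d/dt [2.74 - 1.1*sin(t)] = -1.1*cos(t)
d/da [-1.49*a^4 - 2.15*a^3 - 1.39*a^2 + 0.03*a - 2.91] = -5.96*a^3 - 6.45*a^2 - 2.78*a + 0.03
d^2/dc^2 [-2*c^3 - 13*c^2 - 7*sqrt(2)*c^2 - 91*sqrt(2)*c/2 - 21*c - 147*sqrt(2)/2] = -12*c - 26 - 14*sqrt(2)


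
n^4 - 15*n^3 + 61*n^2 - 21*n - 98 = (n - 7)^2*(n - 2)*(n + 1)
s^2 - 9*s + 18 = (s - 6)*(s - 3)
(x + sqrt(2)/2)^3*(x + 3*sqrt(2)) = x^4 + 9*sqrt(2)*x^3/2 + 21*x^2/2 + 19*sqrt(2)*x/4 + 3/2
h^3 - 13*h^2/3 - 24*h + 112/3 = (h - 7)*(h - 4/3)*(h + 4)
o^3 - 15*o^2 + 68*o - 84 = (o - 7)*(o - 6)*(o - 2)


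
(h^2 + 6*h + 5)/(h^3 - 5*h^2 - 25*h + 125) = (h + 1)/(h^2 - 10*h + 25)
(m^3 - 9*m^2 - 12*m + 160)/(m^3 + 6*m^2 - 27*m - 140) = (m - 8)/(m + 7)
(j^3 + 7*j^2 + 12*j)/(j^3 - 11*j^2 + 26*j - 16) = j*(j^2 + 7*j + 12)/(j^3 - 11*j^2 + 26*j - 16)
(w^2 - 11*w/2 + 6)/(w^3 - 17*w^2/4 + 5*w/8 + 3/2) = 4*(2*w - 3)/(8*w^2 - 2*w - 3)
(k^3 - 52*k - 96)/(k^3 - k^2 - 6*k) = (k^2 - 2*k - 48)/(k*(k - 3))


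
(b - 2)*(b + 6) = b^2 + 4*b - 12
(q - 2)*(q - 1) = q^2 - 3*q + 2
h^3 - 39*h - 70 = (h - 7)*(h + 2)*(h + 5)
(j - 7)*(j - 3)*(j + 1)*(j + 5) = j^4 - 4*j^3 - 34*j^2 + 76*j + 105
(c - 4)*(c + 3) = c^2 - c - 12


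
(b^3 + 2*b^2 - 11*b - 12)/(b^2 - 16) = (b^2 - 2*b - 3)/(b - 4)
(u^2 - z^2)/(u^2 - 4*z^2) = (u^2 - z^2)/(u^2 - 4*z^2)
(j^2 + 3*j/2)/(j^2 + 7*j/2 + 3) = j/(j + 2)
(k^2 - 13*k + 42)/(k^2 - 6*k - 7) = (k - 6)/(k + 1)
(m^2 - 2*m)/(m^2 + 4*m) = (m - 2)/(m + 4)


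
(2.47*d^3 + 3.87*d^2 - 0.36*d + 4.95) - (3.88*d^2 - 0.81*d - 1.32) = 2.47*d^3 - 0.00999999999999979*d^2 + 0.45*d + 6.27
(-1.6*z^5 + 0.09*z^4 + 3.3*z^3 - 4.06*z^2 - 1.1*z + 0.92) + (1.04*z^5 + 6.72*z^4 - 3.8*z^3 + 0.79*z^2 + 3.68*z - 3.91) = -0.56*z^5 + 6.81*z^4 - 0.5*z^3 - 3.27*z^2 + 2.58*z - 2.99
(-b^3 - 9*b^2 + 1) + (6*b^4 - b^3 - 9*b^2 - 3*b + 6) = 6*b^4 - 2*b^3 - 18*b^2 - 3*b + 7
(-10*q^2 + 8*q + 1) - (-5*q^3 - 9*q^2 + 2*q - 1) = 5*q^3 - q^2 + 6*q + 2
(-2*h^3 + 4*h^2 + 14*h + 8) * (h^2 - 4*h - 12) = -2*h^5 + 12*h^4 + 22*h^3 - 96*h^2 - 200*h - 96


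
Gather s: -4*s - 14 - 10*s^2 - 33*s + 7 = -10*s^2 - 37*s - 7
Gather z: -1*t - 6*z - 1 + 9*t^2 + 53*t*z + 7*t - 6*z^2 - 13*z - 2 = 9*t^2 + 6*t - 6*z^2 + z*(53*t - 19) - 3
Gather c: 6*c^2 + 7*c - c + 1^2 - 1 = 6*c^2 + 6*c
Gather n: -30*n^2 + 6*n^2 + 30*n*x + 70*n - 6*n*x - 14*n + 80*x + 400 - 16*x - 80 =-24*n^2 + n*(24*x + 56) + 64*x + 320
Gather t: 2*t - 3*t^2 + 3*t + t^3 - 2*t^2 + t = t^3 - 5*t^2 + 6*t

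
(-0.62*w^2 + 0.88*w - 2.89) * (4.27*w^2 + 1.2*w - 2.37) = -2.6474*w^4 + 3.0136*w^3 - 9.8149*w^2 - 5.5536*w + 6.8493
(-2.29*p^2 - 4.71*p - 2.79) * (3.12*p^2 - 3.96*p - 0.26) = -7.1448*p^4 - 5.6268*p^3 + 10.5422*p^2 + 12.273*p + 0.7254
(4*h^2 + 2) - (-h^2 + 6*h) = 5*h^2 - 6*h + 2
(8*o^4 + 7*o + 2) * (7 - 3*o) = -24*o^5 + 56*o^4 - 21*o^2 + 43*o + 14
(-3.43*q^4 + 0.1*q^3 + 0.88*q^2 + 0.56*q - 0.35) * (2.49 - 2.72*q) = 9.3296*q^5 - 8.8127*q^4 - 2.1446*q^3 + 0.668*q^2 + 2.3464*q - 0.8715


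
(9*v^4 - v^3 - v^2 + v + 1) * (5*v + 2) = 45*v^5 + 13*v^4 - 7*v^3 + 3*v^2 + 7*v + 2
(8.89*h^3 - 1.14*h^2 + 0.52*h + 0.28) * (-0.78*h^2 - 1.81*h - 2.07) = -6.9342*h^5 - 15.2017*h^4 - 16.7445*h^3 + 1.2002*h^2 - 1.5832*h - 0.5796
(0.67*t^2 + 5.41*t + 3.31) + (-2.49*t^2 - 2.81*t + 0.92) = -1.82*t^2 + 2.6*t + 4.23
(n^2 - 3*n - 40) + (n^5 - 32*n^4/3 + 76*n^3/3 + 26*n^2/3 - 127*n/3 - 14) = n^5 - 32*n^4/3 + 76*n^3/3 + 29*n^2/3 - 136*n/3 - 54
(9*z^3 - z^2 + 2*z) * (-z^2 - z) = -9*z^5 - 8*z^4 - z^3 - 2*z^2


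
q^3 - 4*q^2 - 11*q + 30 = (q - 5)*(q - 2)*(q + 3)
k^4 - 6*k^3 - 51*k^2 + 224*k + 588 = (k - 7)^2*(k + 2)*(k + 6)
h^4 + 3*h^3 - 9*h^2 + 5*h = h*(h - 1)^2*(h + 5)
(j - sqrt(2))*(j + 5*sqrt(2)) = j^2 + 4*sqrt(2)*j - 10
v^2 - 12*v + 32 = (v - 8)*(v - 4)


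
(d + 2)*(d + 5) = d^2 + 7*d + 10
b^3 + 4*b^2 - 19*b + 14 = (b - 2)*(b - 1)*(b + 7)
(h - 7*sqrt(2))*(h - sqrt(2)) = h^2 - 8*sqrt(2)*h + 14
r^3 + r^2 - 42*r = r*(r - 6)*(r + 7)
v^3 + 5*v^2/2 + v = v*(v + 1/2)*(v + 2)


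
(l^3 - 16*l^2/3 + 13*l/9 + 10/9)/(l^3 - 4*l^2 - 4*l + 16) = (9*l^3 - 48*l^2 + 13*l + 10)/(9*(l^3 - 4*l^2 - 4*l + 16))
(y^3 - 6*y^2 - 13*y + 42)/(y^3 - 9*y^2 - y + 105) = (y - 2)/(y - 5)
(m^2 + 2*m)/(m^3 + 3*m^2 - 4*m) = (m + 2)/(m^2 + 3*m - 4)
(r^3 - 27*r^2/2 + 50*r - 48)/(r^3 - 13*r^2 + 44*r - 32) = (r - 3/2)/(r - 1)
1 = 1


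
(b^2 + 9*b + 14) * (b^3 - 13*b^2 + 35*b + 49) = b^5 - 4*b^4 - 68*b^3 + 182*b^2 + 931*b + 686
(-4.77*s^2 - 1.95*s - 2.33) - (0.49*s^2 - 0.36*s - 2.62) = -5.26*s^2 - 1.59*s + 0.29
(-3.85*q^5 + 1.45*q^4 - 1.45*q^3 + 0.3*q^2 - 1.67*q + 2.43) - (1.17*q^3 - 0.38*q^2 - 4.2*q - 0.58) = -3.85*q^5 + 1.45*q^4 - 2.62*q^3 + 0.68*q^2 + 2.53*q + 3.01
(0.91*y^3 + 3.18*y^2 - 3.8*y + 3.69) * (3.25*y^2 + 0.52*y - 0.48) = 2.9575*y^5 + 10.8082*y^4 - 11.1332*y^3 + 8.4901*y^2 + 3.7428*y - 1.7712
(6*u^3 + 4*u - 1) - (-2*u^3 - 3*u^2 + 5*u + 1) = 8*u^3 + 3*u^2 - u - 2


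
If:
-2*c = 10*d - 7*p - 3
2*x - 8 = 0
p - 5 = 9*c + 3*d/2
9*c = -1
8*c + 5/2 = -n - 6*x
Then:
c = -1/9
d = -562/9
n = -461/18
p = -269/3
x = 4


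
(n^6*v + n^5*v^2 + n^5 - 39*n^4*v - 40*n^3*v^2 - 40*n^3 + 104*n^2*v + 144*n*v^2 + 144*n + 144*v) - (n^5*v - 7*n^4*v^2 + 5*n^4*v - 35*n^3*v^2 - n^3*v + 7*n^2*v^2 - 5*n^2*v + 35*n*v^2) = n^6*v + n^5*v^2 - n^5*v + n^5 + 7*n^4*v^2 - 44*n^4*v - 5*n^3*v^2 + n^3*v - 40*n^3 - 7*n^2*v^2 + 109*n^2*v + 109*n*v^2 + 144*n + 144*v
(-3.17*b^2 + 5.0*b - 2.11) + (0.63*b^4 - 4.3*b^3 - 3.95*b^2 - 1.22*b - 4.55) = 0.63*b^4 - 4.3*b^3 - 7.12*b^2 + 3.78*b - 6.66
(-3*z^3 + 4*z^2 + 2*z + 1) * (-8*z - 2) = 24*z^4 - 26*z^3 - 24*z^2 - 12*z - 2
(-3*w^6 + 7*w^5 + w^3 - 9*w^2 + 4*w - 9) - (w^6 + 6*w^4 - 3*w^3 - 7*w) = -4*w^6 + 7*w^5 - 6*w^4 + 4*w^3 - 9*w^2 + 11*w - 9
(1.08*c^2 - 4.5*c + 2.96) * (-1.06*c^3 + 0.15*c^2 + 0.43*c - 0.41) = -1.1448*c^5 + 4.932*c^4 - 3.3482*c^3 - 1.9338*c^2 + 3.1178*c - 1.2136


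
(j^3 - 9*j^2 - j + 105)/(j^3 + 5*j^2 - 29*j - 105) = (j - 7)/(j + 7)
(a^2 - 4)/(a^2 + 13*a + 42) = (a^2 - 4)/(a^2 + 13*a + 42)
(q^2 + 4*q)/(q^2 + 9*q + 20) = q/(q + 5)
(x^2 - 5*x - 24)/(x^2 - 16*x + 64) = (x + 3)/(x - 8)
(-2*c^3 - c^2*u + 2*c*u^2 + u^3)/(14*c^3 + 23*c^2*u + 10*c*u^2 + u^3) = (-c + u)/(7*c + u)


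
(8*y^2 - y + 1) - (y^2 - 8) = 7*y^2 - y + 9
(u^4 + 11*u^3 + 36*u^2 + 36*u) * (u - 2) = u^5 + 9*u^4 + 14*u^3 - 36*u^2 - 72*u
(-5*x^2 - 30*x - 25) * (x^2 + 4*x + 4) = -5*x^4 - 50*x^3 - 165*x^2 - 220*x - 100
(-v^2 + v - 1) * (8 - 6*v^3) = 6*v^5 - 6*v^4 + 6*v^3 - 8*v^2 + 8*v - 8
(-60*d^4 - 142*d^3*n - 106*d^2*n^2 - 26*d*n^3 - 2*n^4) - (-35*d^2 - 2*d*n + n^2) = -60*d^4 - 142*d^3*n - 106*d^2*n^2 + 35*d^2 - 26*d*n^3 + 2*d*n - 2*n^4 - n^2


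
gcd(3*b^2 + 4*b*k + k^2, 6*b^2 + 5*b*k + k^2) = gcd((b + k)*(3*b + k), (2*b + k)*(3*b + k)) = 3*b + k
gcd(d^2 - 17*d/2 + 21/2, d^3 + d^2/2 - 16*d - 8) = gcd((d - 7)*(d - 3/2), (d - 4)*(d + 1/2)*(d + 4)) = 1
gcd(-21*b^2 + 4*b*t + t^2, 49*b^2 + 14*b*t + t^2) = 7*b + t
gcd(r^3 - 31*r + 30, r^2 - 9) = 1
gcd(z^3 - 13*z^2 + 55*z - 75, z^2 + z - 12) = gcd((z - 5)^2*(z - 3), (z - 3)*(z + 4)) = z - 3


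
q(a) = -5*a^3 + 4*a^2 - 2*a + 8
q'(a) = -15*a^2 + 8*a - 2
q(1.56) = -4.37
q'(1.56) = -26.02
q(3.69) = -196.13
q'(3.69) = -176.72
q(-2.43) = 108.22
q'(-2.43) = -110.01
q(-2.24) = 88.75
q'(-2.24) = -95.18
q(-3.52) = 282.67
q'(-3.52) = -216.02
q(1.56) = -4.37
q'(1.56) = -26.02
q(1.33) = 0.65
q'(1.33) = -17.89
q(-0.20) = 8.60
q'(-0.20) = -4.20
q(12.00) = -8080.00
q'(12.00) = -2066.00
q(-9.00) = 3995.00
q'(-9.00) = -1289.00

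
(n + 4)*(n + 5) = n^2 + 9*n + 20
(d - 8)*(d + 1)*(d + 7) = d^3 - 57*d - 56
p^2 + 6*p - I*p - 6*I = (p + 6)*(p - I)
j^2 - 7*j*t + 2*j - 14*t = (j + 2)*(j - 7*t)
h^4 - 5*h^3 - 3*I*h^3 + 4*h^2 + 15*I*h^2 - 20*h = h*(h - 5)*(h - 4*I)*(h + I)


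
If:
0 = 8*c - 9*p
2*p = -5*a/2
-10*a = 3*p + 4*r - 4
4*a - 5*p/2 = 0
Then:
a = 0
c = 0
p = 0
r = 1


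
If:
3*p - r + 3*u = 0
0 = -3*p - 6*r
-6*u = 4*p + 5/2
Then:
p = 5/6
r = -5/12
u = -35/36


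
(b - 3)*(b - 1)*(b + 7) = b^3 + 3*b^2 - 25*b + 21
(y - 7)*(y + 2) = y^2 - 5*y - 14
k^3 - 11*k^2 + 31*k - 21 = (k - 7)*(k - 3)*(k - 1)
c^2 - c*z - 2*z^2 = (c - 2*z)*(c + z)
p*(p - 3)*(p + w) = p^3 + p^2*w - 3*p^2 - 3*p*w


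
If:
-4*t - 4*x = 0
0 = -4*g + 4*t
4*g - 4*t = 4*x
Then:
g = 0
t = 0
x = 0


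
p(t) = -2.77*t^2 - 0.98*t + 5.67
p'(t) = -5.54*t - 0.98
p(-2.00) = -3.45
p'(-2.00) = 10.10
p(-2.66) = -11.32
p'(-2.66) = 13.76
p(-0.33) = 5.69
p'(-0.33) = 0.85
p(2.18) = -9.63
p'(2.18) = -13.06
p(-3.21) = -19.73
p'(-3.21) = 16.80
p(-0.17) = 5.76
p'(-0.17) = -0.04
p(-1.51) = 0.83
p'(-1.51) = 7.39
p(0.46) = 4.63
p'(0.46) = -3.53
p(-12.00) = -381.45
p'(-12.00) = 65.50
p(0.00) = 5.67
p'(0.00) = -0.98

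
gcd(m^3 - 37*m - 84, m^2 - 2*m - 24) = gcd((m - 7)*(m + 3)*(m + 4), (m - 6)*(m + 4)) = m + 4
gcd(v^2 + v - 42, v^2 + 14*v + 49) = v + 7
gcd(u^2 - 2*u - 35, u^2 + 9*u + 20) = u + 5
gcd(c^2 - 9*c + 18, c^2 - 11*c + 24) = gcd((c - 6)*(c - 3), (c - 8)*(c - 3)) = c - 3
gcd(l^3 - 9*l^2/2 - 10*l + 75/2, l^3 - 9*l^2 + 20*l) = l - 5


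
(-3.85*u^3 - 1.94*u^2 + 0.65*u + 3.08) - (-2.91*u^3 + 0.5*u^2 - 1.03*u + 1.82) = -0.94*u^3 - 2.44*u^2 + 1.68*u + 1.26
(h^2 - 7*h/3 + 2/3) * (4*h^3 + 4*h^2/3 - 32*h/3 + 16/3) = 4*h^5 - 8*h^4 - 100*h^3/9 + 280*h^2/9 - 176*h/9 + 32/9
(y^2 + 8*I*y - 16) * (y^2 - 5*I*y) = y^4 + 3*I*y^3 + 24*y^2 + 80*I*y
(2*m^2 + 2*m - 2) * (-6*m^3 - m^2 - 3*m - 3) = -12*m^5 - 14*m^4 + 4*m^3 - 10*m^2 + 6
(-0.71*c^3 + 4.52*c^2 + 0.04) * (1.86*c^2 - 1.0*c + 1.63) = -1.3206*c^5 + 9.1172*c^4 - 5.6773*c^3 + 7.442*c^2 - 0.04*c + 0.0652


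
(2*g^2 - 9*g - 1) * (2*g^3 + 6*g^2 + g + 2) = 4*g^5 - 6*g^4 - 54*g^3 - 11*g^2 - 19*g - 2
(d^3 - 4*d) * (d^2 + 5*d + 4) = d^5 + 5*d^4 - 20*d^2 - 16*d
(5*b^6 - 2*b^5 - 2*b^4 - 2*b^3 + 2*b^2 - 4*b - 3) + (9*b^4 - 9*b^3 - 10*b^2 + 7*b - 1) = 5*b^6 - 2*b^5 + 7*b^4 - 11*b^3 - 8*b^2 + 3*b - 4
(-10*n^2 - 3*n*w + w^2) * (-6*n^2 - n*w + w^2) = 60*n^4 + 28*n^3*w - 13*n^2*w^2 - 4*n*w^3 + w^4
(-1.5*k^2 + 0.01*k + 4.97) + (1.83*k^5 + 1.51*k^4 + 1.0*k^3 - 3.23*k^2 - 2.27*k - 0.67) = 1.83*k^5 + 1.51*k^4 + 1.0*k^3 - 4.73*k^2 - 2.26*k + 4.3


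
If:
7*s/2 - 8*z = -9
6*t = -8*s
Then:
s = 16*z/7 - 18/7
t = 24/7 - 64*z/21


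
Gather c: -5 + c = c - 5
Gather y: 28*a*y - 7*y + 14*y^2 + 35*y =14*y^2 + y*(28*a + 28)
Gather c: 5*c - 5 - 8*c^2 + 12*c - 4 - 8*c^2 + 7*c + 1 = -16*c^2 + 24*c - 8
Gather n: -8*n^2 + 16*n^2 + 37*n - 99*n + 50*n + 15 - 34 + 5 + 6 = 8*n^2 - 12*n - 8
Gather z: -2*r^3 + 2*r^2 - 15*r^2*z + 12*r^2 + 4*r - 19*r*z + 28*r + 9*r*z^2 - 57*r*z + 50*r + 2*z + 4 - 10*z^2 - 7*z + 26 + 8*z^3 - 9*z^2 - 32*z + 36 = -2*r^3 + 14*r^2 + 82*r + 8*z^3 + z^2*(9*r - 19) + z*(-15*r^2 - 76*r - 37) + 66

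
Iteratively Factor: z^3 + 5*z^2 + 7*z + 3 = (z + 1)*(z^2 + 4*z + 3) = (z + 1)*(z + 3)*(z + 1)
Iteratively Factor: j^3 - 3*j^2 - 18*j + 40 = (j + 4)*(j^2 - 7*j + 10) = (j - 5)*(j + 4)*(j - 2)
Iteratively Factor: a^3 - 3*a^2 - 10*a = (a + 2)*(a^2 - 5*a) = (a - 5)*(a + 2)*(a)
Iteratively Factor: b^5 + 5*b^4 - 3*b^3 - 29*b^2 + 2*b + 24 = (b - 1)*(b^4 + 6*b^3 + 3*b^2 - 26*b - 24) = (b - 2)*(b - 1)*(b^3 + 8*b^2 + 19*b + 12) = (b - 2)*(b - 1)*(b + 4)*(b^2 + 4*b + 3) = (b - 2)*(b - 1)*(b + 1)*(b + 4)*(b + 3)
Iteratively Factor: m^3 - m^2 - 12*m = (m)*(m^2 - m - 12) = m*(m + 3)*(m - 4)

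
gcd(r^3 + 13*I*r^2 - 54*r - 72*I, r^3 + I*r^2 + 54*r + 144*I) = r^2 + 9*I*r - 18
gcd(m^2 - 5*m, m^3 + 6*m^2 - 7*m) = m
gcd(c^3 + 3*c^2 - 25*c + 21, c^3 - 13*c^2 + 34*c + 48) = 1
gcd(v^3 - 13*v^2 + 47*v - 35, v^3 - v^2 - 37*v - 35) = v - 7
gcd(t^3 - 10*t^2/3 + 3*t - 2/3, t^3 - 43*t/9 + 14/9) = t^2 - 7*t/3 + 2/3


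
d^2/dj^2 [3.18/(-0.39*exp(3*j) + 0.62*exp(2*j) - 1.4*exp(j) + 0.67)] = (-3.18*(1.17*exp(2*j) - 1.24*exp(j) + 1.4)*(2.34*exp(2*j) - 2.48*exp(j) + 2.8)*exp(j) + (11.1618*exp(2*j) - 7.8864*exp(j) + 4.452)*(0.39*exp(3*j) - 0.62*exp(2*j) + 1.4*exp(j) - 0.67))*exp(j)/(0.39*exp(3*j) - 0.62*exp(2*j) + 1.4*exp(j) - 0.67)^3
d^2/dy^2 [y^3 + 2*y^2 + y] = 6*y + 4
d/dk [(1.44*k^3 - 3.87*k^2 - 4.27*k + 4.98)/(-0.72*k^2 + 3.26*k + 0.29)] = (-1.0368*k^4 + 9.3888*k^3 - 14.4378*k^2 + 4.9266*k - 17.4731)/(0.5184*k^4 - 4.6944*k^3 + 10.21*k^2 + 1.8908*k + 0.0841)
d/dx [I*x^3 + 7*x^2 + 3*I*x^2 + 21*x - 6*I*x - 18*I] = 3*I*x^2 + x*(14 + 6*I) + 21 - 6*I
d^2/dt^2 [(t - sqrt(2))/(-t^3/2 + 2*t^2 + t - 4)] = 4*((-t + sqrt(2))*(-3*t^2 + 8*t + 2)^2 + (3*t^2 - 8*t + (t - sqrt(2))*(3*t - 4) - 2)*(t^3 - 4*t^2 - 2*t + 8))/(t^3 - 4*t^2 - 2*t + 8)^3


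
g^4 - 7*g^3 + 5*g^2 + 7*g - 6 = (g - 6)*(g - 1)^2*(g + 1)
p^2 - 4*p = p*(p - 4)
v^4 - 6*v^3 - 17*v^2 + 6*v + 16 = (v - 8)*(v - 1)*(v + 1)*(v + 2)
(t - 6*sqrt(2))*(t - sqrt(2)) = t^2 - 7*sqrt(2)*t + 12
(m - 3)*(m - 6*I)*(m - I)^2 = m^4 - 3*m^3 - 8*I*m^3 - 13*m^2 + 24*I*m^2 + 39*m + 6*I*m - 18*I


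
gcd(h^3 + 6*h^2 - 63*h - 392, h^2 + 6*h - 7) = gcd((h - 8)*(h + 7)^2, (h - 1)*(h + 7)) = h + 7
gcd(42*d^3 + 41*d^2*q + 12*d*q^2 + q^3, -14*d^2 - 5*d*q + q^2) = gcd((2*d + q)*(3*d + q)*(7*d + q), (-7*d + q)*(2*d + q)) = 2*d + q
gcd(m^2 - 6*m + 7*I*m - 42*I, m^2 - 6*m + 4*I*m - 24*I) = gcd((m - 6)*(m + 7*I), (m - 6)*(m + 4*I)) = m - 6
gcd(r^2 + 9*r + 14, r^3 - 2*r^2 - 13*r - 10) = r + 2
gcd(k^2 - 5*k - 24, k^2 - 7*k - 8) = k - 8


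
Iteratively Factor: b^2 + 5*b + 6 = (b + 3)*(b + 2)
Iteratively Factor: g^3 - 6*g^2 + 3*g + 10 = (g - 5)*(g^2 - g - 2) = (g - 5)*(g - 2)*(g + 1)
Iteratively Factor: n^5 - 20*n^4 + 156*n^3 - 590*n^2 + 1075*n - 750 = (n - 5)*(n^4 - 15*n^3 + 81*n^2 - 185*n + 150) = (n - 5)*(n - 2)*(n^3 - 13*n^2 + 55*n - 75) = (n - 5)^2*(n - 2)*(n^2 - 8*n + 15) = (n - 5)^2*(n - 3)*(n - 2)*(n - 5)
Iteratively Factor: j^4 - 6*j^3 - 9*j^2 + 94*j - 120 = (j - 5)*(j^3 - j^2 - 14*j + 24) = (j - 5)*(j - 3)*(j^2 + 2*j - 8) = (j - 5)*(j - 3)*(j - 2)*(j + 4)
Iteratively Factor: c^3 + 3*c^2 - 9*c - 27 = (c + 3)*(c^2 - 9) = (c + 3)^2*(c - 3)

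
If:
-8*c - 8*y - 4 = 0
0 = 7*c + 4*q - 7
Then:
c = -y - 1/2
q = 7*y/4 + 21/8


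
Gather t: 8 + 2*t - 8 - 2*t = 0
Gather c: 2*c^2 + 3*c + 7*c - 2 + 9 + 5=2*c^2 + 10*c + 12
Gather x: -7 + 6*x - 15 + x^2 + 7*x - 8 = x^2 + 13*x - 30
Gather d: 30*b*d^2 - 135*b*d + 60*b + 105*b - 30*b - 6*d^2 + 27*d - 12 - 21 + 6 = 135*b + d^2*(30*b - 6) + d*(27 - 135*b) - 27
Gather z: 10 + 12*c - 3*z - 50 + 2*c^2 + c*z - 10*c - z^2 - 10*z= 2*c^2 + 2*c - z^2 + z*(c - 13) - 40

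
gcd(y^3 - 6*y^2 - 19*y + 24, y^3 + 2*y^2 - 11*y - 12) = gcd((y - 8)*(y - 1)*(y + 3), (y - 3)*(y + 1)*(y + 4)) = 1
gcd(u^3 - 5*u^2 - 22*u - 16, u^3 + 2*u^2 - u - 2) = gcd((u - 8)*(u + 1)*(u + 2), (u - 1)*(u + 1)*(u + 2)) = u^2 + 3*u + 2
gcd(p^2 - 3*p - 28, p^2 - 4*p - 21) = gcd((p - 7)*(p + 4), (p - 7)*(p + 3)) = p - 7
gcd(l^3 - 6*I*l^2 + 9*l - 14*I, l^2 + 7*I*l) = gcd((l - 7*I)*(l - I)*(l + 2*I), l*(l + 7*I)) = 1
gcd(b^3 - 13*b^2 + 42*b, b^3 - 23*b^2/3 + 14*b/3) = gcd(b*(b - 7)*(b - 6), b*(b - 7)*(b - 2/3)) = b^2 - 7*b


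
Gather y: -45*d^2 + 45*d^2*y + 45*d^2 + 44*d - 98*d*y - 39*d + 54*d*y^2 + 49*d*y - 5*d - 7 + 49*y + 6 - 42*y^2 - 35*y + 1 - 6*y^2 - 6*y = y^2*(54*d - 48) + y*(45*d^2 - 49*d + 8)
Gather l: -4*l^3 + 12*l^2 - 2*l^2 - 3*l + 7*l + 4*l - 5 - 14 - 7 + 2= -4*l^3 + 10*l^2 + 8*l - 24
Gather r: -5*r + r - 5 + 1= -4*r - 4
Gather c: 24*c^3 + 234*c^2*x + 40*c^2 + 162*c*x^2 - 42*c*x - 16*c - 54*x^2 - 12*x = 24*c^3 + c^2*(234*x + 40) + c*(162*x^2 - 42*x - 16) - 54*x^2 - 12*x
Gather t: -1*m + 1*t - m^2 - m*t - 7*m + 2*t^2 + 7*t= -m^2 - 8*m + 2*t^2 + t*(8 - m)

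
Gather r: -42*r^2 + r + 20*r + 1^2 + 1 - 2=-42*r^2 + 21*r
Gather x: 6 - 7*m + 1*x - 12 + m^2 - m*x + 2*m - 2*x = m^2 - 5*m + x*(-m - 1) - 6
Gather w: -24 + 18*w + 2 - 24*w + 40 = 18 - 6*w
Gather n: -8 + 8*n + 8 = 8*n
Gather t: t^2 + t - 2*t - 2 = t^2 - t - 2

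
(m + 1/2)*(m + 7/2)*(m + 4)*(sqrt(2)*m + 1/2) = sqrt(2)*m^4 + m^3/2 + 8*sqrt(2)*m^3 + 4*m^2 + 71*sqrt(2)*m^2/4 + 71*m/8 + 7*sqrt(2)*m + 7/2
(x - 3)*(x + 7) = x^2 + 4*x - 21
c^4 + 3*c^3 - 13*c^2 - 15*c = c*(c - 3)*(c + 1)*(c + 5)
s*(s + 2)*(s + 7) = s^3 + 9*s^2 + 14*s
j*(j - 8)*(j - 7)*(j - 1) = j^4 - 16*j^3 + 71*j^2 - 56*j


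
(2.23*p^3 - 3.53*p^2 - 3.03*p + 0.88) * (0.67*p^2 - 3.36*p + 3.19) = 1.4941*p^5 - 9.8579*p^4 + 16.9444*p^3 - 0.4903*p^2 - 12.6225*p + 2.8072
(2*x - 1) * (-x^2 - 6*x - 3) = -2*x^3 - 11*x^2 + 3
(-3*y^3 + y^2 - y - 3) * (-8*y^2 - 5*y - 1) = 24*y^5 + 7*y^4 + 6*y^3 + 28*y^2 + 16*y + 3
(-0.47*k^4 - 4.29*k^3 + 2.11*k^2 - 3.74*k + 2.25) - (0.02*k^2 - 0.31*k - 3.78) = -0.47*k^4 - 4.29*k^3 + 2.09*k^2 - 3.43*k + 6.03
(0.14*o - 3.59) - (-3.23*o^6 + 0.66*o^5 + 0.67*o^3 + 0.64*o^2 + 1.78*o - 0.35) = 3.23*o^6 - 0.66*o^5 - 0.67*o^3 - 0.64*o^2 - 1.64*o - 3.24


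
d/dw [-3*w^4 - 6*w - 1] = -12*w^3 - 6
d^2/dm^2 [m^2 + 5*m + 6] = 2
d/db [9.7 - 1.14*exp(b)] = -1.14*exp(b)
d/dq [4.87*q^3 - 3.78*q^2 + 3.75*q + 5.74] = 14.61*q^2 - 7.56*q + 3.75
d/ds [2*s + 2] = 2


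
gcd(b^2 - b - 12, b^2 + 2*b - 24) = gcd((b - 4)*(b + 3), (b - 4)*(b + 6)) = b - 4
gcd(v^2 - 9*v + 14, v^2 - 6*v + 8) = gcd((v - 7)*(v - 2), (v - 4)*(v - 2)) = v - 2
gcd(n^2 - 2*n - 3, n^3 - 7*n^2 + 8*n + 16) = n + 1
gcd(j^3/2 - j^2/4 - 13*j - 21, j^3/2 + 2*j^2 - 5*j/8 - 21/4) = j^2 + 11*j/2 + 7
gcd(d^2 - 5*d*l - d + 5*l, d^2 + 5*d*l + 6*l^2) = 1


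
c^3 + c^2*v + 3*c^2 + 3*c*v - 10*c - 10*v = (c - 2)*(c + 5)*(c + v)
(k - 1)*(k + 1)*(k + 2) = k^3 + 2*k^2 - k - 2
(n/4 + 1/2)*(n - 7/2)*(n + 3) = n^3/4 + 3*n^2/8 - 23*n/8 - 21/4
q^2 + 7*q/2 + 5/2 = (q + 1)*(q + 5/2)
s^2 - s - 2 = (s - 2)*(s + 1)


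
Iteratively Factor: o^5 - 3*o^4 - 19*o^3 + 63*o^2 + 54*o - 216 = (o + 4)*(o^4 - 7*o^3 + 9*o^2 + 27*o - 54) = (o - 3)*(o + 4)*(o^3 - 4*o^2 - 3*o + 18) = (o - 3)^2*(o + 4)*(o^2 - o - 6) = (o - 3)^2*(o + 2)*(o + 4)*(o - 3)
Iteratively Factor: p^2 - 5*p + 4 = (p - 4)*(p - 1)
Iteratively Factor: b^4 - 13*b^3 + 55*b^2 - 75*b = (b - 3)*(b^3 - 10*b^2 + 25*b) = b*(b - 3)*(b^2 - 10*b + 25) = b*(b - 5)*(b - 3)*(b - 5)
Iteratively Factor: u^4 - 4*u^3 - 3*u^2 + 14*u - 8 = (u - 1)*(u^3 - 3*u^2 - 6*u + 8) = (u - 1)*(u + 2)*(u^2 - 5*u + 4) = (u - 1)^2*(u + 2)*(u - 4)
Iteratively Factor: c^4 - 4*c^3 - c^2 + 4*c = (c + 1)*(c^3 - 5*c^2 + 4*c) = (c - 4)*(c + 1)*(c^2 - c) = c*(c - 4)*(c + 1)*(c - 1)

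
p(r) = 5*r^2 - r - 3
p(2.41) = 23.63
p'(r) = 10*r - 1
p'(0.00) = -1.00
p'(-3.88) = -39.80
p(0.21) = -2.99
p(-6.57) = 219.39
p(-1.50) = 9.75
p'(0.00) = -1.00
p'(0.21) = 1.10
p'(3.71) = 36.10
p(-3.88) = 76.15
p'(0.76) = 6.60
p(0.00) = -3.00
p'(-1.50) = -16.00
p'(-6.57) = -66.70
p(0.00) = -3.00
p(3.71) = 62.11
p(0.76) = -0.87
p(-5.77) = 169.23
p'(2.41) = 23.10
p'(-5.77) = -58.70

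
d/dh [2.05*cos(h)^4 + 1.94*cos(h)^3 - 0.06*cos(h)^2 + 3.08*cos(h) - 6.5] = -4.535*sin(h) - 1.99*sin(2*h) - 1.455*sin(3*h) - 1.025*sin(4*h)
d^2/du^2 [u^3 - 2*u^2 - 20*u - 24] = 6*u - 4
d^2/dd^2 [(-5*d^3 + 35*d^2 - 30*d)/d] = -10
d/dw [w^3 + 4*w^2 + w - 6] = 3*w^2 + 8*w + 1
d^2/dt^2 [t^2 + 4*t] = 2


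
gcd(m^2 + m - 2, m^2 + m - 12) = 1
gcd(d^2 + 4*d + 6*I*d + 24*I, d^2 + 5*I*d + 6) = d + 6*I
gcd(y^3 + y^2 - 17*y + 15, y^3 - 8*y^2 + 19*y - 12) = y^2 - 4*y + 3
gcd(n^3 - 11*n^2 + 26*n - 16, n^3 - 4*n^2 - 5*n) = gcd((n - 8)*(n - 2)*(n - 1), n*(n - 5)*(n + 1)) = 1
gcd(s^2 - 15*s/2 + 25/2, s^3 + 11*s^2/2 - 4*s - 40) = s - 5/2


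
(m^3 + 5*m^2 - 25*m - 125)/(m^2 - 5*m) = m + 10 + 25/m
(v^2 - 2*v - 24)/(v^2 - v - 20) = (v - 6)/(v - 5)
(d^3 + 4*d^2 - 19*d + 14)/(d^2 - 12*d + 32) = (d^3 + 4*d^2 - 19*d + 14)/(d^2 - 12*d + 32)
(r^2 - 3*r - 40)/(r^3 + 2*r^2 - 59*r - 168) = (r + 5)/(r^2 + 10*r + 21)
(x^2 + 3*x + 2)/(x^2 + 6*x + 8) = (x + 1)/(x + 4)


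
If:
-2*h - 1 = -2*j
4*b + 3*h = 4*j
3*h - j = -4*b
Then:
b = 3/8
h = -1/2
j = 0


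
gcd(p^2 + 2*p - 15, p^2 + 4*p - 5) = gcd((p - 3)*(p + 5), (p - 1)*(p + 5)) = p + 5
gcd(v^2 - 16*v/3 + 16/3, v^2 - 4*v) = v - 4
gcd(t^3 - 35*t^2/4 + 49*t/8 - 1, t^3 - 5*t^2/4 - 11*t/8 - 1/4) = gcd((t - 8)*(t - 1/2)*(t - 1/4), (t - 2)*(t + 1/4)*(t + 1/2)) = 1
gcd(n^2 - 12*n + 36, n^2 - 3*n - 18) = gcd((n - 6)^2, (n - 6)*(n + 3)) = n - 6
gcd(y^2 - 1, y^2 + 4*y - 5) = y - 1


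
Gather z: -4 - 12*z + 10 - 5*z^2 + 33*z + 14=-5*z^2 + 21*z + 20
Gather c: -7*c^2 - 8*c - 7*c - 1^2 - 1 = -7*c^2 - 15*c - 2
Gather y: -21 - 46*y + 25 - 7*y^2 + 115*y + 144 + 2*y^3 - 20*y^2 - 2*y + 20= 2*y^3 - 27*y^2 + 67*y + 168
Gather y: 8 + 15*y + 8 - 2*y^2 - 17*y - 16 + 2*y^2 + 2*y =0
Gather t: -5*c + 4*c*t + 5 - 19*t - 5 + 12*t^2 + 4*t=-5*c + 12*t^2 + t*(4*c - 15)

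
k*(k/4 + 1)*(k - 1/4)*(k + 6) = k^4/4 + 39*k^3/16 + 43*k^2/8 - 3*k/2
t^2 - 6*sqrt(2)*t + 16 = (t - 4*sqrt(2))*(t - 2*sqrt(2))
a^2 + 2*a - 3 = (a - 1)*(a + 3)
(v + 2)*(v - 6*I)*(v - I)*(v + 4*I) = v^4 + 2*v^3 - 3*I*v^3 + 22*v^2 - 6*I*v^2 + 44*v - 24*I*v - 48*I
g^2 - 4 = (g - 2)*(g + 2)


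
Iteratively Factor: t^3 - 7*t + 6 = (t - 2)*(t^2 + 2*t - 3) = (t - 2)*(t - 1)*(t + 3)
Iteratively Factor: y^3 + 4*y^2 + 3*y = (y + 1)*(y^2 + 3*y) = (y + 1)*(y + 3)*(y)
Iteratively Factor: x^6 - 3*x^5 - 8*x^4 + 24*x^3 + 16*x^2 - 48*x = (x)*(x^5 - 3*x^4 - 8*x^3 + 24*x^2 + 16*x - 48) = x*(x + 2)*(x^4 - 5*x^3 + 2*x^2 + 20*x - 24) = x*(x + 2)^2*(x^3 - 7*x^2 + 16*x - 12) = x*(x - 2)*(x + 2)^2*(x^2 - 5*x + 6) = x*(x - 3)*(x - 2)*(x + 2)^2*(x - 2)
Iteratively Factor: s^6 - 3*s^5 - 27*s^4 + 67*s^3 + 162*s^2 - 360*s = (s + 4)*(s^5 - 7*s^4 + s^3 + 63*s^2 - 90*s) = (s - 5)*(s + 4)*(s^4 - 2*s^3 - 9*s^2 + 18*s) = (s - 5)*(s + 3)*(s + 4)*(s^3 - 5*s^2 + 6*s) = (s - 5)*(s - 2)*(s + 3)*(s + 4)*(s^2 - 3*s) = s*(s - 5)*(s - 2)*(s + 3)*(s + 4)*(s - 3)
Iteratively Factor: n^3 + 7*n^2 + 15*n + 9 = (n + 3)*(n^2 + 4*n + 3) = (n + 3)^2*(n + 1)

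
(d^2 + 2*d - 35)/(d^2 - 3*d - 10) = (d + 7)/(d + 2)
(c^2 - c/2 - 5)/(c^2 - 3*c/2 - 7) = (2*c - 5)/(2*c - 7)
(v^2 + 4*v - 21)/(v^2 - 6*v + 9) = (v + 7)/(v - 3)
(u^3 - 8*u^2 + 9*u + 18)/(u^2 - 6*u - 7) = (u^2 - 9*u + 18)/(u - 7)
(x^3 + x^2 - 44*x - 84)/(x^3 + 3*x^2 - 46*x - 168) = (x + 2)/(x + 4)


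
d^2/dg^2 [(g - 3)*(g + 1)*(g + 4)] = 6*g + 4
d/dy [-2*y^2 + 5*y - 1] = 5 - 4*y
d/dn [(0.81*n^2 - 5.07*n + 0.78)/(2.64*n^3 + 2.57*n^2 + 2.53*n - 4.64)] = (-2.1384*n^4 + 26.7696*n^3 + 8.9016*n^2 - 11.526*n + 21.5514)/(6.9696*n^6 + 13.5696*n^5 + 19.9633*n^4 - 11.495*n^3 - 17.4487*n^2 - 23.4784*n + 21.5296)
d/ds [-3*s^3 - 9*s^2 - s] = -9*s^2 - 18*s - 1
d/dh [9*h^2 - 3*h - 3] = 18*h - 3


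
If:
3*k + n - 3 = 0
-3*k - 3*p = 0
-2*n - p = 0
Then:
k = 6/7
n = 3/7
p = -6/7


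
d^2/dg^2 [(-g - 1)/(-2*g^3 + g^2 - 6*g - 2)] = 2*(4*(g + 1)*(3*g^2 - g + 3)^2 + (-6*g^2 + 2*g - (g + 1)*(6*g - 1) - 6)*(2*g^3 - g^2 + 6*g + 2))/(2*g^3 - g^2 + 6*g + 2)^3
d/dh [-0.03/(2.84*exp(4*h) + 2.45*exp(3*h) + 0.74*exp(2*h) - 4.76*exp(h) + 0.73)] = (0.3408*exp(3*h) + 0.2205*exp(2*h) + 0.0444*exp(h) - 0.1428)*exp(h)/(2.84*exp(4*h) + 2.45*exp(3*h) + 0.74*exp(2*h) - 4.76*exp(h) + 0.73)^2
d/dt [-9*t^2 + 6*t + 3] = 6 - 18*t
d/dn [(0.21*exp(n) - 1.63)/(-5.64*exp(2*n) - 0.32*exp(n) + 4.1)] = (1.1844*exp(2*n) - 18.3864*exp(n) + 0.3394)*exp(n)/(31.8096*exp(4*n) + 3.6096*exp(3*n) - 46.1456*exp(2*n) - 2.624*exp(n) + 16.81)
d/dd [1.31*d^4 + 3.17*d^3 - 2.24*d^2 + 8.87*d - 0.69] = 5.24*d^3 + 9.51*d^2 - 4.48*d + 8.87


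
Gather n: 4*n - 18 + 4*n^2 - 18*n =4*n^2 - 14*n - 18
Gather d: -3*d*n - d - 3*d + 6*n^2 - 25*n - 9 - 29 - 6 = d*(-3*n - 4) + 6*n^2 - 25*n - 44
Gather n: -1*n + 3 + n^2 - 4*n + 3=n^2 - 5*n + 6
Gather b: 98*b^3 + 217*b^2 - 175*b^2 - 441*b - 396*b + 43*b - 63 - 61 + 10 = 98*b^3 + 42*b^2 - 794*b - 114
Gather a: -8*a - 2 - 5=-8*a - 7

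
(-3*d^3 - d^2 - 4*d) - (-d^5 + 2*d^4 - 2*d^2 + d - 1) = d^5 - 2*d^4 - 3*d^3 + d^2 - 5*d + 1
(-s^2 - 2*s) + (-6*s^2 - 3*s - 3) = -7*s^2 - 5*s - 3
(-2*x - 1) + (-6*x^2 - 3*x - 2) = -6*x^2 - 5*x - 3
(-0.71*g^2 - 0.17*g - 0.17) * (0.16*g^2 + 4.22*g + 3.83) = -0.1136*g^4 - 3.0234*g^3 - 3.4639*g^2 - 1.3685*g - 0.6511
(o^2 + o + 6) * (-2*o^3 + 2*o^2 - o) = -2*o^5 - 11*o^3 + 11*o^2 - 6*o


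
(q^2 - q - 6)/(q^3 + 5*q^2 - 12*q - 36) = 1/(q + 6)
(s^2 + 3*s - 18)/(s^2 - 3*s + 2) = (s^2 + 3*s - 18)/(s^2 - 3*s + 2)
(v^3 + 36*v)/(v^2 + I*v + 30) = v*(v - 6*I)/(v - 5*I)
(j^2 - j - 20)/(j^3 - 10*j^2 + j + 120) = (j + 4)/(j^2 - 5*j - 24)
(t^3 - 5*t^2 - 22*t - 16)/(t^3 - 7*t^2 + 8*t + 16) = (t^2 - 6*t - 16)/(t^2 - 8*t + 16)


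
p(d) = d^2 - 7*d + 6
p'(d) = 2*d - 7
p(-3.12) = 37.57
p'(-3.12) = -13.24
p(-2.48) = 29.51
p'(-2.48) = -11.96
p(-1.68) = 20.58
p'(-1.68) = -10.36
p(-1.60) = 19.76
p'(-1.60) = -10.20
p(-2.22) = 26.47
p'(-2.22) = -11.44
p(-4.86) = 63.64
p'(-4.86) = -16.72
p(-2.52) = 29.99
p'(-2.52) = -12.04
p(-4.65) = 60.17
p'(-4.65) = -16.30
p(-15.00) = 336.00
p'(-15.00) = -37.00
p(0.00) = 6.00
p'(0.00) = -7.00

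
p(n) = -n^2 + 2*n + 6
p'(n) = 2 - 2*n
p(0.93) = 7.00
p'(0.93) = 0.14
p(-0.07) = 5.86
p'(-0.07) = 2.14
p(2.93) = 3.28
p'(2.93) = -3.86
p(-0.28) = 5.36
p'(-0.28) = 2.56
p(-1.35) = 1.48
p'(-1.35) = 4.70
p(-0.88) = 3.47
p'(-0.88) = 3.76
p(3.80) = -0.84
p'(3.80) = -5.60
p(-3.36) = -12.01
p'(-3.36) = 8.72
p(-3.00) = -9.00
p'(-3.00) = 8.00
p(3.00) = 3.00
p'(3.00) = -4.00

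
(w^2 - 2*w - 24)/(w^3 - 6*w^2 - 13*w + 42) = (w^2 - 2*w - 24)/(w^3 - 6*w^2 - 13*w + 42)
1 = 1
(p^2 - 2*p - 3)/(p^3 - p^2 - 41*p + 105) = (p + 1)/(p^2 + 2*p - 35)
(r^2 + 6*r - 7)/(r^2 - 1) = (r + 7)/(r + 1)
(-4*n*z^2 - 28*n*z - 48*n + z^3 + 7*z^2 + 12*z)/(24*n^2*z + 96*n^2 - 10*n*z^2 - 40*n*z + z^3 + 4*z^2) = (z + 3)/(-6*n + z)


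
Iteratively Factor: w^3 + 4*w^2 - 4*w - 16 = (w - 2)*(w^2 + 6*w + 8) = (w - 2)*(w + 2)*(w + 4)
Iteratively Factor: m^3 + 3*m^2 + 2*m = (m + 1)*(m^2 + 2*m) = m*(m + 1)*(m + 2)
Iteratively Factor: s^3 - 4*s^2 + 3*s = (s - 3)*(s^2 - s) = s*(s - 3)*(s - 1)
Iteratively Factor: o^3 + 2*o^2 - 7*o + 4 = (o - 1)*(o^2 + 3*o - 4) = (o - 1)*(o + 4)*(o - 1)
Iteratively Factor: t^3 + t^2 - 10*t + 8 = (t + 4)*(t^2 - 3*t + 2) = (t - 1)*(t + 4)*(t - 2)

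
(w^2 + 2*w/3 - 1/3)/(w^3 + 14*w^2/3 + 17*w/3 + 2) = (3*w - 1)/(3*w^2 + 11*w + 6)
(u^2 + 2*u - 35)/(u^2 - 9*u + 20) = (u + 7)/(u - 4)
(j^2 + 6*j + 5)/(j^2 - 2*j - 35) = (j + 1)/(j - 7)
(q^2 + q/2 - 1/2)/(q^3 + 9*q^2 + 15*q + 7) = (q - 1/2)/(q^2 + 8*q + 7)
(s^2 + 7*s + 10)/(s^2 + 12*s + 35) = (s + 2)/(s + 7)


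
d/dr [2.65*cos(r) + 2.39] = -2.65*sin(r)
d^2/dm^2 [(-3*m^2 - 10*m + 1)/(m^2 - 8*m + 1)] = 4*(-17*m^3 + 6*m^2 + 3*m - 10)/(m^6 - 24*m^5 + 195*m^4 - 560*m^3 + 195*m^2 - 24*m + 1)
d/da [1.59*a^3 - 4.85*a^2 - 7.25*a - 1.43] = 4.77*a^2 - 9.7*a - 7.25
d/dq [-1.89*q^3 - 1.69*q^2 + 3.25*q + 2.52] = -5.67*q^2 - 3.38*q + 3.25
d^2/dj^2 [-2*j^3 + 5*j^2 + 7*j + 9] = 10 - 12*j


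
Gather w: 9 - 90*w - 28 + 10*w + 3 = -80*w - 16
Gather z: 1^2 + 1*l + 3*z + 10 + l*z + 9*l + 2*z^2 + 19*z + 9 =10*l + 2*z^2 + z*(l + 22) + 20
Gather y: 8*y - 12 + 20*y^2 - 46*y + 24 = 20*y^2 - 38*y + 12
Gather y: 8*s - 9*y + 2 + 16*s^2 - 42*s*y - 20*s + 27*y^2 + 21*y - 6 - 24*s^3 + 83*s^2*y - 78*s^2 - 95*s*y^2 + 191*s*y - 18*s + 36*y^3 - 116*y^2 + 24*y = -24*s^3 - 62*s^2 - 30*s + 36*y^3 + y^2*(-95*s - 89) + y*(83*s^2 + 149*s + 36) - 4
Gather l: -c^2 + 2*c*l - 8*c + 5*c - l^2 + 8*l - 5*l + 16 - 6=-c^2 - 3*c - l^2 + l*(2*c + 3) + 10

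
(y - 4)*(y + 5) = y^2 + y - 20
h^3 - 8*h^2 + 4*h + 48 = (h - 6)*(h - 4)*(h + 2)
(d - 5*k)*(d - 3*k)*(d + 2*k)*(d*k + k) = d^4*k - 6*d^3*k^2 + d^3*k - d^2*k^3 - 6*d^2*k^2 + 30*d*k^4 - d*k^3 + 30*k^4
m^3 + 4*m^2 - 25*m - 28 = (m - 4)*(m + 1)*(m + 7)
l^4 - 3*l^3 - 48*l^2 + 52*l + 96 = (l - 8)*(l - 2)*(l + 1)*(l + 6)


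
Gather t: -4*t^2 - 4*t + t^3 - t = t^3 - 4*t^2 - 5*t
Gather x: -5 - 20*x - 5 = -20*x - 10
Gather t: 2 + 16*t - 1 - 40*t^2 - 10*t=-40*t^2 + 6*t + 1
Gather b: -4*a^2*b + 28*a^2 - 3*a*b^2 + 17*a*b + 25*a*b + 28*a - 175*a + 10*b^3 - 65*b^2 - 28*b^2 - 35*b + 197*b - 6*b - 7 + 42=28*a^2 - 147*a + 10*b^3 + b^2*(-3*a - 93) + b*(-4*a^2 + 42*a + 156) + 35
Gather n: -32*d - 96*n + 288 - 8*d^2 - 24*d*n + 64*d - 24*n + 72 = -8*d^2 + 32*d + n*(-24*d - 120) + 360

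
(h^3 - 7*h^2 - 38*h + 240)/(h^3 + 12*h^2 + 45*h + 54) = (h^2 - 13*h + 40)/(h^2 + 6*h + 9)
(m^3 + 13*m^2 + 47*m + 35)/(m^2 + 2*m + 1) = (m^2 + 12*m + 35)/(m + 1)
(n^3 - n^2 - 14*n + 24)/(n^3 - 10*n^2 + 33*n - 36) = (n^2 + 2*n - 8)/(n^2 - 7*n + 12)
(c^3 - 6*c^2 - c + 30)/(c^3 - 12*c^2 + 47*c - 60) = (c + 2)/(c - 4)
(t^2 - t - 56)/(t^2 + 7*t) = (t - 8)/t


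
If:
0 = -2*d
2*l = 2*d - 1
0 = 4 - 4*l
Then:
No Solution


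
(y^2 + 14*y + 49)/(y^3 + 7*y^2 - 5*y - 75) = (y^2 + 14*y + 49)/(y^3 + 7*y^2 - 5*y - 75)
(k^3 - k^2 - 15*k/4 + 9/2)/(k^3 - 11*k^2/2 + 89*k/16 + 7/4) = 4*(4*k^3 - 4*k^2 - 15*k + 18)/(16*k^3 - 88*k^2 + 89*k + 28)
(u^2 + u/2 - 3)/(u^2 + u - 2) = (u - 3/2)/(u - 1)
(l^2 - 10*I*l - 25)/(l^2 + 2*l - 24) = (l^2 - 10*I*l - 25)/(l^2 + 2*l - 24)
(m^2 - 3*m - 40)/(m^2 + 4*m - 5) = (m - 8)/(m - 1)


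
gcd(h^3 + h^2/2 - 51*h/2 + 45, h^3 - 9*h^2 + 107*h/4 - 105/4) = h^2 - 11*h/2 + 15/2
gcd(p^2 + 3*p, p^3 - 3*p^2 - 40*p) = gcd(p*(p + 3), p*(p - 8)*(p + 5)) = p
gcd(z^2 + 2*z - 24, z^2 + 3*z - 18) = z + 6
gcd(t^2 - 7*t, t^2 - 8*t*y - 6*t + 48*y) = 1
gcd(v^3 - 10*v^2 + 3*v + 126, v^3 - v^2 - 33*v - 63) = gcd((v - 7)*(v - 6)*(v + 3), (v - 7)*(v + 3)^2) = v^2 - 4*v - 21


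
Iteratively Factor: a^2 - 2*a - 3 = (a + 1)*(a - 3)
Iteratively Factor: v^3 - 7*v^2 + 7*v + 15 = (v - 5)*(v^2 - 2*v - 3) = (v - 5)*(v + 1)*(v - 3)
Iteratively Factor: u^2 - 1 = (u - 1)*(u + 1)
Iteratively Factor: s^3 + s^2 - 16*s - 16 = (s + 4)*(s^2 - 3*s - 4) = (s - 4)*(s + 4)*(s + 1)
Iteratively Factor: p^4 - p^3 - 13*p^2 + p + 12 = (p + 1)*(p^3 - 2*p^2 - 11*p + 12) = (p - 4)*(p + 1)*(p^2 + 2*p - 3) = (p - 4)*(p - 1)*(p + 1)*(p + 3)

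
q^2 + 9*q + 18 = (q + 3)*(q + 6)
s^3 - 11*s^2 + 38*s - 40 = (s - 5)*(s - 4)*(s - 2)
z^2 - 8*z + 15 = (z - 5)*(z - 3)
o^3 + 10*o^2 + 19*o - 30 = (o - 1)*(o + 5)*(o + 6)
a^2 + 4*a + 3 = (a + 1)*(a + 3)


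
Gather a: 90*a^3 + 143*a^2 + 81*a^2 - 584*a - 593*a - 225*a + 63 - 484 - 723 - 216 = 90*a^3 + 224*a^2 - 1402*a - 1360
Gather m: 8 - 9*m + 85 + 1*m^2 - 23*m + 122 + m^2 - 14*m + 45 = 2*m^2 - 46*m + 260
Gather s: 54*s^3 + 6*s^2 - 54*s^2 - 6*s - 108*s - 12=54*s^3 - 48*s^2 - 114*s - 12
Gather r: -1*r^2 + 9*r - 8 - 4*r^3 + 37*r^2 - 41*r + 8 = -4*r^3 + 36*r^2 - 32*r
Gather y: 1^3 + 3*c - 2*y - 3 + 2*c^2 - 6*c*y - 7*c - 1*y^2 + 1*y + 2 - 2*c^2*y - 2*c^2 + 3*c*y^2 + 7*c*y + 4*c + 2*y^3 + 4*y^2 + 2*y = 2*y^3 + y^2*(3*c + 3) + y*(-2*c^2 + c + 1)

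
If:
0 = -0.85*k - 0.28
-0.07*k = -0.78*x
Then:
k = -0.33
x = -0.03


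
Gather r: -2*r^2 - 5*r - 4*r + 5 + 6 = -2*r^2 - 9*r + 11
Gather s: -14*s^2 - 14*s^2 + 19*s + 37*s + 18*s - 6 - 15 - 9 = -28*s^2 + 74*s - 30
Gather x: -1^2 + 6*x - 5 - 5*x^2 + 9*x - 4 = -5*x^2 + 15*x - 10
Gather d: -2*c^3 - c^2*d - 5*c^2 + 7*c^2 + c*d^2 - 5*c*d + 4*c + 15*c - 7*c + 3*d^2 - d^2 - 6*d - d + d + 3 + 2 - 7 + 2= -2*c^3 + 2*c^2 + 12*c + d^2*(c + 2) + d*(-c^2 - 5*c - 6)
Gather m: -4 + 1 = -3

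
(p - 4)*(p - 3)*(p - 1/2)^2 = p^4 - 8*p^3 + 77*p^2/4 - 55*p/4 + 3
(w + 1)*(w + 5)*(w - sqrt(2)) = w^3 - sqrt(2)*w^2 + 6*w^2 - 6*sqrt(2)*w + 5*w - 5*sqrt(2)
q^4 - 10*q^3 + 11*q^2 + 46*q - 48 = (q - 8)*(q - 3)*(q - 1)*(q + 2)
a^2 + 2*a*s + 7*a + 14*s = (a + 7)*(a + 2*s)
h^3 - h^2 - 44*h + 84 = (h - 6)*(h - 2)*(h + 7)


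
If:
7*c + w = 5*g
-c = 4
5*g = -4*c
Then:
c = -4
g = 16/5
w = 44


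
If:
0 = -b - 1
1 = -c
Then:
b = -1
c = -1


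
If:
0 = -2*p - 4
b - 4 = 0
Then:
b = 4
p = -2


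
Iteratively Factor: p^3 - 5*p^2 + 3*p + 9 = (p - 3)*(p^2 - 2*p - 3) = (p - 3)*(p + 1)*(p - 3)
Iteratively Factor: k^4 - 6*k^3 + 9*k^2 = (k - 3)*(k^3 - 3*k^2) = k*(k - 3)*(k^2 - 3*k) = k^2*(k - 3)*(k - 3)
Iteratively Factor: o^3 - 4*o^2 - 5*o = (o + 1)*(o^2 - 5*o) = o*(o + 1)*(o - 5)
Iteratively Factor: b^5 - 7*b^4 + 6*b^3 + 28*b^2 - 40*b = (b - 2)*(b^4 - 5*b^3 - 4*b^2 + 20*b) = b*(b - 2)*(b^3 - 5*b^2 - 4*b + 20) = b*(b - 2)*(b + 2)*(b^2 - 7*b + 10) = b*(b - 2)^2*(b + 2)*(b - 5)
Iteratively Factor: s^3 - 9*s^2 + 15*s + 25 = (s - 5)*(s^2 - 4*s - 5) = (s - 5)^2*(s + 1)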